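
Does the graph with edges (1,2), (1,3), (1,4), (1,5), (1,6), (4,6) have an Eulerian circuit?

Step 1: Find the degree of each vertex:
  deg(1) = 5
  deg(2) = 1
  deg(3) = 1
  deg(4) = 2
  deg(5) = 1
  deg(6) = 2

Step 2: Count vertices with odd degree:
  Odd-degree vertices: 1, 2, 3, 5 (4 total)

Step 3: Apply Euler's theorem:
  - Eulerian circuit exists iff graph is connected and all vertices have even degree
  - Eulerian path exists iff graph is connected and has 0 or 2 odd-degree vertices

Graph has 4 odd-degree vertices (need 0 or 2).
Neither Eulerian path nor Eulerian circuit exists.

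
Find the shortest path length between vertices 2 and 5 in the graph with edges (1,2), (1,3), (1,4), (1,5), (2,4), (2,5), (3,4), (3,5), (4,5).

Step 1: Build adjacency list:
  1: 2, 3, 4, 5
  2: 1, 4, 5
  3: 1, 4, 5
  4: 1, 2, 3, 5
  5: 1, 2, 3, 4

Step 2: BFS from vertex 2 to find shortest path to 5:
  vertex 1 reached at distance 1
  vertex 4 reached at distance 1
  vertex 5 reached at distance 1

Step 3: Shortest path: 2 -> 5
Path length: 1 edge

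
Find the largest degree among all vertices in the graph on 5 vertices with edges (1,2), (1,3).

Step 1: Count edges incident to each vertex:
  deg(1) = 2 (neighbors: 2, 3)
  deg(2) = 1 (neighbors: 1)
  deg(3) = 1 (neighbors: 1)
  deg(4) = 0 (neighbors: none)
  deg(5) = 0 (neighbors: none)

Step 2: Find maximum:
  max(2, 1, 1, 0, 0) = 2 (vertex 1)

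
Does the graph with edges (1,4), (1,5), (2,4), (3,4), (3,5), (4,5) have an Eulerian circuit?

Step 1: Find the degree of each vertex:
  deg(1) = 2
  deg(2) = 1
  deg(3) = 2
  deg(4) = 4
  deg(5) = 3

Step 2: Count vertices with odd degree:
  Odd-degree vertices: 2, 5 (2 total)

Step 3: Apply Euler's theorem:
  - Eulerian circuit exists iff graph is connected and all vertices have even degree
  - Eulerian path exists iff graph is connected and has 0 or 2 odd-degree vertices

Graph is connected with exactly 2 odd-degree vertices (2, 5).
Eulerian path exists (starting and ending at the odd-degree vertices), but no Eulerian circuit.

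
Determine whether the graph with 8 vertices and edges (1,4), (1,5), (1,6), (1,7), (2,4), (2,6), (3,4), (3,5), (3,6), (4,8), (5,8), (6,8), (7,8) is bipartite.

Step 1: Attempt 2-coloring using BFS:
  Start at vertex 1, assign color 0
  Color vertex 4 with color 1 (neighbor of 1)
  Color vertex 5 with color 1 (neighbor of 1)
  Color vertex 6 with color 1 (neighbor of 1)
  Color vertex 7 with color 1 (neighbor of 1)
  Color vertex 2 with color 0 (neighbor of 4)
  Color vertex 3 with color 0 (neighbor of 4)
  Color vertex 8 with color 0 (neighbor of 4)

Step 2: 2-coloring succeeded. No conflicts found.
  Set A (color 0): {1, 2, 3, 8}
  Set B (color 1): {4, 5, 6, 7}

The graph is bipartite with partition {1, 2, 3, 8}, {4, 5, 6, 7}.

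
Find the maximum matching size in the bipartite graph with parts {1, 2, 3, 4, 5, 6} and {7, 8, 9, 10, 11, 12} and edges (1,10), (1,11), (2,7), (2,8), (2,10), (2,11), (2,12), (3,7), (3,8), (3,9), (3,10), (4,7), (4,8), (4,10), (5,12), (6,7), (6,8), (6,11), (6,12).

Step 1: List the neighbors of each left vertex:
  1: 10, 11
  2: 7, 8, 10, 11, 12
  3: 7, 8, 9, 10
  4: 7, 8, 10
  5: 12
  6: 7, 8, 11, 12

Step 2: Greedily match left vertices, then look for augmenting paths:
  Match 1 -- 10
  Match 2 -- 7
  Match 3 -- 9
  Match 4 -- 8
  Match 5 -- 12
  Match 6 -- 11
  No augmenting path remains.

Step 3: Verify this is maximum:
  Matching size 6 = min(|L|, |R|) = min(6, 6), which is an upper bound, so this matching is maximum.

Maximum matching: {(1,10), (2,7), (3,9), (4,8), (5,12), (6,11)}
Size: 6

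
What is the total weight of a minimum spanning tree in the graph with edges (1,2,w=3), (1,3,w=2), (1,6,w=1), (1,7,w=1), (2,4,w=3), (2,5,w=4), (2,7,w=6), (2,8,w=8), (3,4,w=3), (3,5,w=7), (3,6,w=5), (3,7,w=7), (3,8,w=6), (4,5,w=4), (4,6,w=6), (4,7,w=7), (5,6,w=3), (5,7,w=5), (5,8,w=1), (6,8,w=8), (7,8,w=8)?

Apply Kruskal's algorithm (sort edges by weight, add if no cycle):

Sorted edges by weight:
  (1,6) w=1
  (1,7) w=1
  (5,8) w=1
  (1,3) w=2
  (1,2) w=3
  (2,4) w=3
  (3,4) w=3
  (5,6) w=3
  (2,5) w=4
  (4,5) w=4
  (3,6) w=5
  (5,7) w=5
  (2,7) w=6
  (3,8) w=6
  (4,6) w=6
  (3,7) w=7
  (3,5) w=7
  (4,7) w=7
  (2,8) w=8
  (6,8) w=8
  (7,8) w=8

Add edge (1,6) w=1 -- no cycle. Running total: 1
Add edge (1,7) w=1 -- no cycle. Running total: 2
Add edge (5,8) w=1 -- no cycle. Running total: 3
Add edge (1,3) w=2 -- no cycle. Running total: 5
Add edge (1,2) w=3 -- no cycle. Running total: 8
Add edge (2,4) w=3 -- no cycle. Running total: 11
Skip edge (3,4) w=3 -- would create cycle
Add edge (5,6) w=3 -- no cycle. Running total: 14

MST edges: (1,6,w=1), (1,7,w=1), (5,8,w=1), (1,3,w=2), (1,2,w=3), (2,4,w=3), (5,6,w=3)
Total MST weight: 1 + 1 + 1 + 2 + 3 + 3 + 3 = 14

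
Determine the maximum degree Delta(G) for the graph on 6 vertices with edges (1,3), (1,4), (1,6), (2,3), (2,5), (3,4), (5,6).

Step 1: Count edges incident to each vertex:
  deg(1) = 3 (neighbors: 3, 4, 6)
  deg(2) = 2 (neighbors: 3, 5)
  deg(3) = 3 (neighbors: 1, 2, 4)
  deg(4) = 2 (neighbors: 1, 3)
  deg(5) = 2 (neighbors: 2, 6)
  deg(6) = 2 (neighbors: 1, 5)

Step 2: Find maximum:
  max(3, 2, 3, 2, 2, 2) = 3 (vertex 1)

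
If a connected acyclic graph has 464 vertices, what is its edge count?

A tree on n vertices always has exactly n - 1 edges.
For n = 464: edges = 464 - 1 = 463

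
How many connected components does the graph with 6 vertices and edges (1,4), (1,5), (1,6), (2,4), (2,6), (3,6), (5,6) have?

Step 1: Build adjacency list from edges:
  1: 4, 5, 6
  2: 4, 6
  3: 6
  4: 1, 2
  5: 1, 6
  6: 1, 2, 3, 5

Step 2: Run BFS/DFS from vertex 1:
  Visited: {1, 4, 5, 6, 2, 3}
  Reached 6 of 6 vertices

Step 3: All 6 vertices reached from vertex 1, so the graph is connected.
Number of connected components: 1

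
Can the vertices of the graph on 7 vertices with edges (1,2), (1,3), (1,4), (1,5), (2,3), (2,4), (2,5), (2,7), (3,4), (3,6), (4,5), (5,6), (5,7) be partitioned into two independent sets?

Step 1: Attempt 2-coloring using BFS:
  Start at vertex 1, assign color 0
  Color vertex 2 with color 1 (neighbor of 1)
  Color vertex 3 with color 1 (neighbor of 1)
  Color vertex 4 with color 1 (neighbor of 1)
  Color vertex 5 with color 1 (neighbor of 1)

Step 2: Conflict found! Vertices 2 and 3 are adjacent but have the same color.
This means the graph contains an odd cycle.

The graph is NOT bipartite.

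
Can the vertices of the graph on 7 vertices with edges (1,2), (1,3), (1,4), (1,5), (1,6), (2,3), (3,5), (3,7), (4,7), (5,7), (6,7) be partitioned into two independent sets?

Step 1: Attempt 2-coloring using BFS:
  Start at vertex 1, assign color 0
  Color vertex 2 with color 1 (neighbor of 1)
  Color vertex 3 with color 1 (neighbor of 1)
  Color vertex 4 with color 1 (neighbor of 1)
  Color vertex 5 with color 1 (neighbor of 1)
  Color vertex 6 with color 1 (neighbor of 1)

Step 2: Conflict found! Vertices 2 and 3 are adjacent but have the same color.
This means the graph contains an odd cycle.

The graph is NOT bipartite.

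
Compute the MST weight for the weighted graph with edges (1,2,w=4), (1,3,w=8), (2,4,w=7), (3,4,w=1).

Apply Kruskal's algorithm (sort edges by weight, add if no cycle):

Sorted edges by weight:
  (3,4) w=1
  (1,2) w=4
  (2,4) w=7
  (1,3) w=8

Add edge (3,4) w=1 -- no cycle. Running total: 1
Add edge (1,2) w=4 -- no cycle. Running total: 5
Add edge (2,4) w=7 -- no cycle. Running total: 12

MST edges: (3,4,w=1), (1,2,w=4), (2,4,w=7)
Total MST weight: 1 + 4 + 7 = 12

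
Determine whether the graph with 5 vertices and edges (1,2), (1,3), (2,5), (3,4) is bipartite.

Step 1: Attempt 2-coloring using BFS:
  Start at vertex 1, assign color 0
  Color vertex 2 with color 1 (neighbor of 1)
  Color vertex 3 with color 1 (neighbor of 1)
  Color vertex 5 with color 0 (neighbor of 2)
  Color vertex 4 with color 0 (neighbor of 3)

Step 2: 2-coloring succeeded. No conflicts found.
  Set A (color 0): {1, 4, 5}
  Set B (color 1): {2, 3}

The graph is bipartite with partition {1, 4, 5}, {2, 3}.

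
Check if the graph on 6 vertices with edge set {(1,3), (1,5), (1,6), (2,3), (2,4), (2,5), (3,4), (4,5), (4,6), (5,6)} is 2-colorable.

Step 1: Attempt 2-coloring using BFS:
  Start at vertex 1, assign color 0
  Color vertex 3 with color 1 (neighbor of 1)
  Color vertex 5 with color 1 (neighbor of 1)
  Color vertex 6 with color 1 (neighbor of 1)
  Color vertex 2 with color 0 (neighbor of 3)
  Color vertex 4 with color 0 (neighbor of 3)

Step 2: Conflict found! Vertices 5 and 6 are adjacent but have the same color.
This means the graph contains an odd cycle.

The graph is NOT bipartite.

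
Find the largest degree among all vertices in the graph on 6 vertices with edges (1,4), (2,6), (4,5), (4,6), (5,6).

Step 1: Count edges incident to each vertex:
  deg(1) = 1 (neighbors: 4)
  deg(2) = 1 (neighbors: 6)
  deg(3) = 0 (neighbors: none)
  deg(4) = 3 (neighbors: 1, 5, 6)
  deg(5) = 2 (neighbors: 4, 6)
  deg(6) = 3 (neighbors: 2, 4, 5)

Step 2: Find maximum:
  max(1, 1, 0, 3, 2, 3) = 3 (vertex 4)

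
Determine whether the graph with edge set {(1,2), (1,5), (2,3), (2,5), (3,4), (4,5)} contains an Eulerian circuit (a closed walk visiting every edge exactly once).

Step 1: Find the degree of each vertex:
  deg(1) = 2
  deg(2) = 3
  deg(3) = 2
  deg(4) = 2
  deg(5) = 3

Step 2: Count vertices with odd degree:
  Odd-degree vertices: 2, 5 (2 total)

Step 3: Apply Euler's theorem:
  - Eulerian circuit exists iff graph is connected and all vertices have even degree
  - Eulerian path exists iff graph is connected and has 0 or 2 odd-degree vertices

Graph is connected with exactly 2 odd-degree vertices (2, 5).
Eulerian path exists (starting and ending at the odd-degree vertices), but no Eulerian circuit.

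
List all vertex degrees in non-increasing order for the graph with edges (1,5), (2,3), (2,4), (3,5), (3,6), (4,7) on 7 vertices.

Step 1: Count edges incident to each vertex:
  deg(1) = 1 (neighbors: 5)
  deg(2) = 2 (neighbors: 3, 4)
  deg(3) = 3 (neighbors: 2, 5, 6)
  deg(4) = 2 (neighbors: 2, 7)
  deg(5) = 2 (neighbors: 1, 3)
  deg(6) = 1 (neighbors: 3)
  deg(7) = 1 (neighbors: 4)

Step 2: Sort degrees in non-increasing order:
  Degrees: [1, 2, 3, 2, 2, 1, 1] -> sorted: [3, 2, 2, 2, 1, 1, 1]

Degree sequence: [3, 2, 2, 2, 1, 1, 1]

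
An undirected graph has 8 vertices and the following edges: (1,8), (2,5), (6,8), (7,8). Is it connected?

Step 1: Build adjacency list from edges:
  1: 8
  2: 5
  3: (none)
  4: (none)
  5: 2
  6: 8
  7: 8
  8: 1, 6, 7

Step 2: Run BFS/DFS from vertex 1:
  Visited: {1, 8, 6, 7}
  Reached 4 of 8 vertices

Step 3: Only 4 of 8 vertices reached. Graph is disconnected.
Connected components: {1, 6, 7, 8}, {2, 5}, {3}, {4}
Answer: No, the graph is not connected (4 components).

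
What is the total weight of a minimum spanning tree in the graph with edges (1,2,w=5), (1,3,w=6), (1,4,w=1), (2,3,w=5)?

Apply Kruskal's algorithm (sort edges by weight, add if no cycle):

Sorted edges by weight:
  (1,4) w=1
  (1,2) w=5
  (2,3) w=5
  (1,3) w=6

Add edge (1,4) w=1 -- no cycle. Running total: 1
Add edge (1,2) w=5 -- no cycle. Running total: 6
Add edge (2,3) w=5 -- no cycle. Running total: 11

MST edges: (1,4,w=1), (1,2,w=5), (2,3,w=5)
Total MST weight: 1 + 5 + 5 = 11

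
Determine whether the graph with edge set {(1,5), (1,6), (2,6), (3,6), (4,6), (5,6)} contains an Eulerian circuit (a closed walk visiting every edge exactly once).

Step 1: Find the degree of each vertex:
  deg(1) = 2
  deg(2) = 1
  deg(3) = 1
  deg(4) = 1
  deg(5) = 2
  deg(6) = 5

Step 2: Count vertices with odd degree:
  Odd-degree vertices: 2, 3, 4, 6 (4 total)

Step 3: Apply Euler's theorem:
  - Eulerian circuit exists iff graph is connected and all vertices have even degree
  - Eulerian path exists iff graph is connected and has 0 or 2 odd-degree vertices

Graph has 4 odd-degree vertices (need 0 or 2).
Neither Eulerian path nor Eulerian circuit exists.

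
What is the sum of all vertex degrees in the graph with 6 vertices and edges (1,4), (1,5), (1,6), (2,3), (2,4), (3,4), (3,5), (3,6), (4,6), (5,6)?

Step 1: Count edges incident to each vertex:
  deg(1) = 3 (neighbors: 4, 5, 6)
  deg(2) = 2 (neighbors: 3, 4)
  deg(3) = 4 (neighbors: 2, 4, 5, 6)
  deg(4) = 4 (neighbors: 1, 2, 3, 6)
  deg(5) = 3 (neighbors: 1, 3, 6)
  deg(6) = 4 (neighbors: 1, 3, 4, 5)

Step 2: Sum all degrees:
  3 + 2 + 4 + 4 + 3 + 4 = 20

Verification: sum of degrees = 2 * |E| = 2 * 10 = 20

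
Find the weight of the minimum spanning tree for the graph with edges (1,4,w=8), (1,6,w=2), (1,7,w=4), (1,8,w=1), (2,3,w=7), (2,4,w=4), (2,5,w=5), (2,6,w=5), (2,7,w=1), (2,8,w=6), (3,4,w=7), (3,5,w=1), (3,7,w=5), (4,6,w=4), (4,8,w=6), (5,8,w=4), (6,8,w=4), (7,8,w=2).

Apply Kruskal's algorithm (sort edges by weight, add if no cycle):

Sorted edges by weight:
  (1,8) w=1
  (2,7) w=1
  (3,5) w=1
  (1,6) w=2
  (7,8) w=2
  (1,7) w=4
  (2,4) w=4
  (4,6) w=4
  (5,8) w=4
  (6,8) w=4
  (2,5) w=5
  (2,6) w=5
  (3,7) w=5
  (2,8) w=6
  (4,8) w=6
  (2,3) w=7
  (3,4) w=7
  (1,4) w=8

Add edge (1,8) w=1 -- no cycle. Running total: 1
Add edge (2,7) w=1 -- no cycle. Running total: 2
Add edge (3,5) w=1 -- no cycle. Running total: 3
Add edge (1,6) w=2 -- no cycle. Running total: 5
Add edge (7,8) w=2 -- no cycle. Running total: 7
Skip edge (1,7) w=4 -- would create cycle
Add edge (2,4) w=4 -- no cycle. Running total: 11
Skip edge (4,6) w=4 -- would create cycle
Add edge (5,8) w=4 -- no cycle. Running total: 15

MST edges: (1,8,w=1), (2,7,w=1), (3,5,w=1), (1,6,w=2), (7,8,w=2), (2,4,w=4), (5,8,w=4)
Total MST weight: 1 + 1 + 1 + 2 + 2 + 4 + 4 = 15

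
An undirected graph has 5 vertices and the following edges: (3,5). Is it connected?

Step 1: Build adjacency list from edges:
  1: (none)
  2: (none)
  3: 5
  4: (none)
  5: 3

Step 2: Run BFS/DFS from vertex 1:
  Visited: {1}
  Reached 1 of 5 vertices

Step 3: Only 1 of 5 vertices reached. Graph is disconnected.
Connected components: {1}, {2}, {3, 5}, {4}
Answer: No, the graph is not connected (4 components).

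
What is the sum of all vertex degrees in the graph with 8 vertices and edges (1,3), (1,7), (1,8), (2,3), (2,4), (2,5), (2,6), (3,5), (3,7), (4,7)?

Step 1: Count edges incident to each vertex:
  deg(1) = 3 (neighbors: 3, 7, 8)
  deg(2) = 4 (neighbors: 3, 4, 5, 6)
  deg(3) = 4 (neighbors: 1, 2, 5, 7)
  deg(4) = 2 (neighbors: 2, 7)
  deg(5) = 2 (neighbors: 2, 3)
  deg(6) = 1 (neighbors: 2)
  deg(7) = 3 (neighbors: 1, 3, 4)
  deg(8) = 1 (neighbors: 1)

Step 2: Sum all degrees:
  3 + 4 + 4 + 2 + 2 + 1 + 3 + 1 = 20

Verification: sum of degrees = 2 * |E| = 2 * 10 = 20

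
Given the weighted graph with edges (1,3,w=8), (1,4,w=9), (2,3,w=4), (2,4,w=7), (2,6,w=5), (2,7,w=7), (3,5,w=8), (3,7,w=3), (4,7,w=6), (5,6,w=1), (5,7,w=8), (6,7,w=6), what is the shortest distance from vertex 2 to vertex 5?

Step 1: Build adjacency list with weights:
  1: 3(w=8), 4(w=9)
  2: 3(w=4), 4(w=7), 6(w=5), 7(w=7)
  3: 1(w=8), 2(w=4), 5(w=8), 7(w=3)
  4: 1(w=9), 2(w=7), 7(w=6)
  5: 3(w=8), 6(w=1), 7(w=8)
  6: 2(w=5), 5(w=1), 7(w=6)
  7: 2(w=7), 3(w=3), 4(w=6), 5(w=8), 6(w=6)

Step 2: Apply Dijkstra's algorithm from vertex 2:
  Visit vertex 2 (distance=0)
    Update dist[3] = 4
    Update dist[4] = 7
    Update dist[6] = 5
    Update dist[7] = 7
  Visit vertex 3 (distance=4)
    Update dist[1] = 12
    Update dist[5] = 12
  Visit vertex 6 (distance=5)
    Update dist[5] = 6
  Visit vertex 5 (distance=6)

Step 3: Shortest path: 2 -> 6 -> 5
Total weight: 5 + 1 = 6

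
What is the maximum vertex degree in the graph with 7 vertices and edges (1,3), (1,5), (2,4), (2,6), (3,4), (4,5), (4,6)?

Step 1: Count edges incident to each vertex:
  deg(1) = 2 (neighbors: 3, 5)
  deg(2) = 2 (neighbors: 4, 6)
  deg(3) = 2 (neighbors: 1, 4)
  deg(4) = 4 (neighbors: 2, 3, 5, 6)
  deg(5) = 2 (neighbors: 1, 4)
  deg(6) = 2 (neighbors: 2, 4)
  deg(7) = 0 (neighbors: none)

Step 2: Find maximum:
  max(2, 2, 2, 4, 2, 2, 0) = 4 (vertex 4)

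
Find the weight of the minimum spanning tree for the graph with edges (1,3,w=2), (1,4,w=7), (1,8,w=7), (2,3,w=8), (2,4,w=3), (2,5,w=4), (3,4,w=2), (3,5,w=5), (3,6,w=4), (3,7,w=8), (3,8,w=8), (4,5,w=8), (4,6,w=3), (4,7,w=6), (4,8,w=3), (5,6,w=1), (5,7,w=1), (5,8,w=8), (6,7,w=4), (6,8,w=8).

Apply Kruskal's algorithm (sort edges by weight, add if no cycle):

Sorted edges by weight:
  (5,7) w=1
  (5,6) w=1
  (1,3) w=2
  (3,4) w=2
  (2,4) w=3
  (4,8) w=3
  (4,6) w=3
  (2,5) w=4
  (3,6) w=4
  (6,7) w=4
  (3,5) w=5
  (4,7) w=6
  (1,4) w=7
  (1,8) w=7
  (2,3) w=8
  (3,8) w=8
  (3,7) w=8
  (4,5) w=8
  (5,8) w=8
  (6,8) w=8

Add edge (5,7) w=1 -- no cycle. Running total: 1
Add edge (5,6) w=1 -- no cycle. Running total: 2
Add edge (1,3) w=2 -- no cycle. Running total: 4
Add edge (3,4) w=2 -- no cycle. Running total: 6
Add edge (2,4) w=3 -- no cycle. Running total: 9
Add edge (4,8) w=3 -- no cycle. Running total: 12
Add edge (4,6) w=3 -- no cycle. Running total: 15

MST edges: (5,7,w=1), (5,6,w=1), (1,3,w=2), (3,4,w=2), (2,4,w=3), (4,8,w=3), (4,6,w=3)
Total MST weight: 1 + 1 + 2 + 2 + 3 + 3 + 3 = 15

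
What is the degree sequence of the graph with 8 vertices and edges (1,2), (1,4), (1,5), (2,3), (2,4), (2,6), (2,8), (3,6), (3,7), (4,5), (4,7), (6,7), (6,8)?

Step 1: Count edges incident to each vertex:
  deg(1) = 3 (neighbors: 2, 4, 5)
  deg(2) = 5 (neighbors: 1, 3, 4, 6, 8)
  deg(3) = 3 (neighbors: 2, 6, 7)
  deg(4) = 4 (neighbors: 1, 2, 5, 7)
  deg(5) = 2 (neighbors: 1, 4)
  deg(6) = 4 (neighbors: 2, 3, 7, 8)
  deg(7) = 3 (neighbors: 3, 4, 6)
  deg(8) = 2 (neighbors: 2, 6)

Step 2: Sort degrees in non-increasing order:
  Degrees: [3, 5, 3, 4, 2, 4, 3, 2] -> sorted: [5, 4, 4, 3, 3, 3, 2, 2]

Degree sequence: [5, 4, 4, 3, 3, 3, 2, 2]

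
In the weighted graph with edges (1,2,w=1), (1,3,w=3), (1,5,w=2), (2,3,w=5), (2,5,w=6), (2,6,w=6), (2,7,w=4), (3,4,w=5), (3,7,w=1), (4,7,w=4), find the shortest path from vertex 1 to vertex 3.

Step 1: Build adjacency list with weights:
  1: 2(w=1), 3(w=3), 5(w=2)
  2: 1(w=1), 3(w=5), 5(w=6), 6(w=6), 7(w=4)
  3: 1(w=3), 2(w=5), 4(w=5), 7(w=1)
  4: 3(w=5), 7(w=4)
  5: 1(w=2), 2(w=6)
  6: 2(w=6)
  7: 2(w=4), 3(w=1), 4(w=4)

Step 2: Apply Dijkstra's algorithm from vertex 1:
  Visit vertex 1 (distance=0)
    Update dist[2] = 1
    Update dist[3] = 3
    Update dist[5] = 2
  Visit vertex 2 (distance=1)
    Update dist[6] = 7
    Update dist[7] = 5
  Visit vertex 5 (distance=2)
  Visit vertex 3 (distance=3)
    Update dist[4] = 8
    Update dist[7] = 4

Step 3: Shortest path: 1 -> 3
Total weight: 3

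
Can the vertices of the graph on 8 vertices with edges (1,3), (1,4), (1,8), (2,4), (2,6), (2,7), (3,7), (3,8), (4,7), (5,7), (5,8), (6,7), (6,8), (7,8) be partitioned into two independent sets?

Step 1: Attempt 2-coloring using BFS:
  Start at vertex 1, assign color 0
  Color vertex 3 with color 1 (neighbor of 1)
  Color vertex 4 with color 1 (neighbor of 1)
  Color vertex 8 with color 1 (neighbor of 1)
  Color vertex 7 with color 0 (neighbor of 3)

Step 2: Conflict found! Vertices 3 and 8 are adjacent but have the same color.
This means the graph contains an odd cycle.

The graph is NOT bipartite.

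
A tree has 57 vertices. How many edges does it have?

A tree on n vertices always has exactly n - 1 edges.
For n = 57: edges = 57 - 1 = 56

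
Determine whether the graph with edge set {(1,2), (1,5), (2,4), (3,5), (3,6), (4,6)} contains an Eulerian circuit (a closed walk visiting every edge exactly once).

Step 1: Find the degree of each vertex:
  deg(1) = 2
  deg(2) = 2
  deg(3) = 2
  deg(4) = 2
  deg(5) = 2
  deg(6) = 2

Step 2: Count vertices with odd degree:
  All vertices have even degree (0 odd-degree vertices)

Step 3: Apply Euler's theorem:
  - Eulerian circuit exists iff graph is connected and all vertices have even degree
  - Eulerian path exists iff graph is connected and has 0 or 2 odd-degree vertices

Graph is connected with 0 odd-degree vertices.
Both Eulerian circuit and Eulerian path exist.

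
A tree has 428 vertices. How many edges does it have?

A tree on n vertices always has exactly n - 1 edges.
For n = 428: edges = 428 - 1 = 427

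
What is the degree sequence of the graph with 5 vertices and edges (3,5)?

Step 1: Count edges incident to each vertex:
  deg(1) = 0 (neighbors: none)
  deg(2) = 0 (neighbors: none)
  deg(3) = 1 (neighbors: 5)
  deg(4) = 0 (neighbors: none)
  deg(5) = 1 (neighbors: 3)

Step 2: Sort degrees in non-increasing order:
  Degrees: [0, 0, 1, 0, 1] -> sorted: [1, 1, 0, 0, 0]

Degree sequence: [1, 1, 0, 0, 0]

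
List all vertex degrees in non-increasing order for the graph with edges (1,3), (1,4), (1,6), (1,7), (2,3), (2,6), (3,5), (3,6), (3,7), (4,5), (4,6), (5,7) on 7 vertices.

Step 1: Count edges incident to each vertex:
  deg(1) = 4 (neighbors: 3, 4, 6, 7)
  deg(2) = 2 (neighbors: 3, 6)
  deg(3) = 5 (neighbors: 1, 2, 5, 6, 7)
  deg(4) = 3 (neighbors: 1, 5, 6)
  deg(5) = 3 (neighbors: 3, 4, 7)
  deg(6) = 4 (neighbors: 1, 2, 3, 4)
  deg(7) = 3 (neighbors: 1, 3, 5)

Step 2: Sort degrees in non-increasing order:
  Degrees: [4, 2, 5, 3, 3, 4, 3] -> sorted: [5, 4, 4, 3, 3, 3, 2]

Degree sequence: [5, 4, 4, 3, 3, 3, 2]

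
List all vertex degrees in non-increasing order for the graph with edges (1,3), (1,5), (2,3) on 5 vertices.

Step 1: Count edges incident to each vertex:
  deg(1) = 2 (neighbors: 3, 5)
  deg(2) = 1 (neighbors: 3)
  deg(3) = 2 (neighbors: 1, 2)
  deg(4) = 0 (neighbors: none)
  deg(5) = 1 (neighbors: 1)

Step 2: Sort degrees in non-increasing order:
  Degrees: [2, 1, 2, 0, 1] -> sorted: [2, 2, 1, 1, 0]

Degree sequence: [2, 2, 1, 1, 0]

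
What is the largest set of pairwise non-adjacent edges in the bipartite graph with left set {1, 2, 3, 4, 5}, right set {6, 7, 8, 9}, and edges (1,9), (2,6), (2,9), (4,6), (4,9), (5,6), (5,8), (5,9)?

Step 1: List the neighbors of each left vertex:
  1: 9
  2: 6, 9
  3: (none)
  4: 6, 9
  5: 6, 8, 9

Step 2: Greedily match left vertices, then look for augmenting paths:
  Match 1 -- 9
  Match 2 -- 6
  Match 5 -- 8
  No augmenting path remains.

Step 3: Verify this is maximum:
  Matching has size 3. The vertex set {5, 6, 9} covers every edge and has size 3; any matching has at most one edge per cover vertex, so 3 is maximum (König's theorem).

Maximum matching: {(1,9), (2,6), (5,8)}
Size: 3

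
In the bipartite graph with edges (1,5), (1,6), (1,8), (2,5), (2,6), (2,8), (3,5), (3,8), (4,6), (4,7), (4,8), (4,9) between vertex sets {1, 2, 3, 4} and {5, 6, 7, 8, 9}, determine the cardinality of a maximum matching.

Step 1: List the neighbors of each left vertex:
  1: 5, 6, 8
  2: 5, 6, 8
  3: 5, 8
  4: 6, 7, 8, 9

Step 2: Greedily match left vertices, then look for augmenting paths:
  Match 1 -- 5
  Match 2 -- 6
  Match 3 -- 8
  Match 4 -- 7
  No augmenting path remains.

Step 3: Verify this is maximum:
  Matching size 4 = min(|L|, |R|) = min(4, 5), which is an upper bound, so this matching is maximum.

Maximum matching: {(1,5), (2,6), (3,8), (4,7)}
Size: 4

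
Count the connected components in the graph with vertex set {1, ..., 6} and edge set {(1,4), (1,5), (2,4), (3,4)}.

Step 1: Build adjacency list from edges:
  1: 4, 5
  2: 4
  3: 4
  4: 1, 2, 3
  5: 1
  6: (none)

Step 2: Run BFS/DFS from vertex 1:
  Visited: {1, 4, 5, 2, 3}
  Reached 5 of 6 vertices

Step 3: Only 5 of 6 vertices reached. Graph is disconnected.
Connected components: {1, 2, 3, 4, 5}, {6}
Number of connected components: 2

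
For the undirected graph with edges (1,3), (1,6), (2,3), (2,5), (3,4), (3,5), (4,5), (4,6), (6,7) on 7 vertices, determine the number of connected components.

Step 1: Build adjacency list from edges:
  1: 3, 6
  2: 3, 5
  3: 1, 2, 4, 5
  4: 3, 5, 6
  5: 2, 3, 4
  6: 1, 4, 7
  7: 6

Step 2: Run BFS/DFS from vertex 1:
  Visited: {1, 3, 6, 2, 4, 5, 7}
  Reached 7 of 7 vertices

Step 3: All 7 vertices reached from vertex 1, so the graph is connected.
Number of connected components: 1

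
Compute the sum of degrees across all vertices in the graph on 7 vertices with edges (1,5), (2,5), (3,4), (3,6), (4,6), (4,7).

Step 1: Count edges incident to each vertex:
  deg(1) = 1 (neighbors: 5)
  deg(2) = 1 (neighbors: 5)
  deg(3) = 2 (neighbors: 4, 6)
  deg(4) = 3 (neighbors: 3, 6, 7)
  deg(5) = 2 (neighbors: 1, 2)
  deg(6) = 2 (neighbors: 3, 4)
  deg(7) = 1 (neighbors: 4)

Step 2: Sum all degrees:
  1 + 1 + 2 + 3 + 2 + 2 + 1 = 12

Verification: sum of degrees = 2 * |E| = 2 * 6 = 12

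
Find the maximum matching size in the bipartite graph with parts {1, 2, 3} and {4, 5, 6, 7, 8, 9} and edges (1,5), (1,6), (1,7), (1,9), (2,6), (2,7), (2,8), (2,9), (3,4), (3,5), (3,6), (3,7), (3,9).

Step 1: List the neighbors of each left vertex:
  1: 5, 6, 7, 9
  2: 6, 7, 8, 9
  3: 4, 5, 6, 7, 9

Step 2: Greedily match left vertices, then look for augmenting paths:
  Match 1 -- 5
  Match 2 -- 6
  Match 3 -- 4
  No augmenting path remains.

Step 3: Verify this is maximum:
  Matching size 3 = min(|L|, |R|) = min(3, 6), which is an upper bound, so this matching is maximum.

Maximum matching: {(1,5), (2,6), (3,4)}
Size: 3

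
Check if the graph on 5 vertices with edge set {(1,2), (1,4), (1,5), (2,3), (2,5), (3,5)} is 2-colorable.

Step 1: Attempt 2-coloring using BFS:
  Start at vertex 1, assign color 0
  Color vertex 2 with color 1 (neighbor of 1)
  Color vertex 4 with color 1 (neighbor of 1)
  Color vertex 5 with color 1 (neighbor of 1)
  Color vertex 3 with color 0 (neighbor of 2)

Step 2: Conflict found! Vertices 2 and 5 are adjacent but have the same color.
This means the graph contains an odd cycle.

The graph is NOT bipartite.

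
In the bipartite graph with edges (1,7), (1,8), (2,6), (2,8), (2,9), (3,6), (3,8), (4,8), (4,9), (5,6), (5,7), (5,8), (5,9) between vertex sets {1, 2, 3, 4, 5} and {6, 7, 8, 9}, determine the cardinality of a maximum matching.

Step 1: List the neighbors of each left vertex:
  1: 7, 8
  2: 6, 8, 9
  3: 6, 8
  4: 8, 9
  5: 6, 7, 8, 9

Step 2: Greedily match left vertices, then look for augmenting paths:
  Match 1 -- 7
  Match 2 -- 6
  Match 3 -- 8
  Match 4 -- 9
  No augmenting path remains.

Step 3: Verify this is maximum:
  Matching size 4 = min(|L|, |R|) = min(5, 4), which is an upper bound, so this matching is maximum.

Maximum matching: {(1,7), (2,6), (3,8), (4,9)}
Size: 4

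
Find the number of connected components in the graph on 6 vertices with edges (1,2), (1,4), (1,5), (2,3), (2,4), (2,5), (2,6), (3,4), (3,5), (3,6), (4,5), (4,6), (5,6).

Step 1: Build adjacency list from edges:
  1: 2, 4, 5
  2: 1, 3, 4, 5, 6
  3: 2, 4, 5, 6
  4: 1, 2, 3, 5, 6
  5: 1, 2, 3, 4, 6
  6: 2, 3, 4, 5

Step 2: Run BFS/DFS from vertex 1:
  Visited: {1, 2, 4, 5, 3, 6}
  Reached 6 of 6 vertices

Step 3: All 6 vertices reached from vertex 1, so the graph is connected.
Number of connected components: 1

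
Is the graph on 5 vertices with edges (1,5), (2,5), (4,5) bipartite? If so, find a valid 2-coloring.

Step 1: Attempt 2-coloring using BFS:
  Start at vertex 1, assign color 0
  Color vertex 5 with color 1 (neighbor of 1)
  Color vertex 2 with color 0 (neighbor of 5)
  Color vertex 4 with color 0 (neighbor of 5)
  Start new component at vertex 3, assign color 0

Step 2: 2-coloring succeeded. No conflicts found.
  Set A (color 0): {1, 2, 3, 4}
  Set B (color 1): {5}

The graph is bipartite with partition {1, 2, 3, 4}, {5}.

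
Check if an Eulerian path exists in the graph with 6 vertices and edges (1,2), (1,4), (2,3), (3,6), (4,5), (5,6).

Step 1: Find the degree of each vertex:
  deg(1) = 2
  deg(2) = 2
  deg(3) = 2
  deg(4) = 2
  deg(5) = 2
  deg(6) = 2

Step 2: Count vertices with odd degree:
  All vertices have even degree (0 odd-degree vertices)

Step 3: Apply Euler's theorem:
  - Eulerian circuit exists iff graph is connected and all vertices have even degree
  - Eulerian path exists iff graph is connected and has 0 or 2 odd-degree vertices

Graph is connected with 0 odd-degree vertices.
Both Eulerian circuit and Eulerian path exist.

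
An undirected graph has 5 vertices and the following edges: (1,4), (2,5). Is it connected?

Step 1: Build adjacency list from edges:
  1: 4
  2: 5
  3: (none)
  4: 1
  5: 2

Step 2: Run BFS/DFS from vertex 1:
  Visited: {1, 4}
  Reached 2 of 5 vertices

Step 3: Only 2 of 5 vertices reached. Graph is disconnected.
Connected components: {1, 4}, {2, 5}, {3}
Answer: No, the graph is not connected (3 components).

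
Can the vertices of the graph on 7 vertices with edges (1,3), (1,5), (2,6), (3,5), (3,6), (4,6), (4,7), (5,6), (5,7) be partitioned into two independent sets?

Step 1: Attempt 2-coloring using BFS:
  Start at vertex 1, assign color 0
  Color vertex 3 with color 1 (neighbor of 1)
  Color vertex 5 with color 1 (neighbor of 1)

Step 2: Conflict found! Vertices 3 and 5 are adjacent but have the same color.
This means the graph contains an odd cycle.

The graph is NOT bipartite.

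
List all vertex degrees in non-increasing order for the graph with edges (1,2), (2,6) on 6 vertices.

Step 1: Count edges incident to each vertex:
  deg(1) = 1 (neighbors: 2)
  deg(2) = 2 (neighbors: 1, 6)
  deg(3) = 0 (neighbors: none)
  deg(4) = 0 (neighbors: none)
  deg(5) = 0 (neighbors: none)
  deg(6) = 1 (neighbors: 2)

Step 2: Sort degrees in non-increasing order:
  Degrees: [1, 2, 0, 0, 0, 1] -> sorted: [2, 1, 1, 0, 0, 0]

Degree sequence: [2, 1, 1, 0, 0, 0]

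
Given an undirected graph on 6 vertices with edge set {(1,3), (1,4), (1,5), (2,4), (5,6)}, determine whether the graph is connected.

Step 1: Build adjacency list from edges:
  1: 3, 4, 5
  2: 4
  3: 1
  4: 1, 2
  5: 1, 6
  6: 5

Step 2: Run BFS/DFS from vertex 1:
  Visited: {1, 3, 4, 5, 2, 6}
  Reached 6 of 6 vertices

Step 3: All 6 vertices reached from vertex 1, so the graph is connected.
Answer: Yes, the graph is connected.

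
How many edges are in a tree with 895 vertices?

A tree on n vertices always has exactly n - 1 edges.
For n = 895: edges = 895 - 1 = 894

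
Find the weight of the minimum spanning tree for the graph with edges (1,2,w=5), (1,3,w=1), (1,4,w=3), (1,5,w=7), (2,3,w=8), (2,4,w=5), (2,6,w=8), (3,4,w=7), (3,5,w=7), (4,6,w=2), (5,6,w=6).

Apply Kruskal's algorithm (sort edges by weight, add if no cycle):

Sorted edges by weight:
  (1,3) w=1
  (4,6) w=2
  (1,4) w=3
  (1,2) w=5
  (2,4) w=5
  (5,6) w=6
  (1,5) w=7
  (3,4) w=7
  (3,5) w=7
  (2,3) w=8
  (2,6) w=8

Add edge (1,3) w=1 -- no cycle. Running total: 1
Add edge (4,6) w=2 -- no cycle. Running total: 3
Add edge (1,4) w=3 -- no cycle. Running total: 6
Add edge (1,2) w=5 -- no cycle. Running total: 11
Skip edge (2,4) w=5 -- would create cycle
Add edge (5,6) w=6 -- no cycle. Running total: 17

MST edges: (1,3,w=1), (4,6,w=2), (1,4,w=3), (1,2,w=5), (5,6,w=6)
Total MST weight: 1 + 2 + 3 + 5 + 6 = 17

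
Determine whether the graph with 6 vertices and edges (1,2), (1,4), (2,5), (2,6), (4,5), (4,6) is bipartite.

Step 1: Attempt 2-coloring using BFS:
  Start at vertex 1, assign color 0
  Color vertex 2 with color 1 (neighbor of 1)
  Color vertex 4 with color 1 (neighbor of 1)
  Color vertex 5 with color 0 (neighbor of 2)
  Color vertex 6 with color 0 (neighbor of 2)
  Start new component at vertex 3, assign color 0

Step 2: 2-coloring succeeded. No conflicts found.
  Set A (color 0): {1, 3, 5, 6}
  Set B (color 1): {2, 4}

The graph is bipartite with partition {1, 3, 5, 6}, {2, 4}.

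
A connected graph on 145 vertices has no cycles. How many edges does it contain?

A tree on n vertices always has exactly n - 1 edges.
For n = 145: edges = 145 - 1 = 144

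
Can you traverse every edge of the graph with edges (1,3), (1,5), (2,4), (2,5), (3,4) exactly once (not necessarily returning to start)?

Step 1: Find the degree of each vertex:
  deg(1) = 2
  deg(2) = 2
  deg(3) = 2
  deg(4) = 2
  deg(5) = 2

Step 2: Count vertices with odd degree:
  All vertices have even degree (0 odd-degree vertices)

Step 3: Apply Euler's theorem:
  - Eulerian circuit exists iff graph is connected and all vertices have even degree
  - Eulerian path exists iff graph is connected and has 0 or 2 odd-degree vertices

Graph is connected with 0 odd-degree vertices.
Both Eulerian circuit and Eulerian path exist.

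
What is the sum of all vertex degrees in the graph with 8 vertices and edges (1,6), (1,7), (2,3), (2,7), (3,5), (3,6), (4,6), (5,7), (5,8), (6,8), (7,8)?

Step 1: Count edges incident to each vertex:
  deg(1) = 2 (neighbors: 6, 7)
  deg(2) = 2 (neighbors: 3, 7)
  deg(3) = 3 (neighbors: 2, 5, 6)
  deg(4) = 1 (neighbors: 6)
  deg(5) = 3 (neighbors: 3, 7, 8)
  deg(6) = 4 (neighbors: 1, 3, 4, 8)
  deg(7) = 4 (neighbors: 1, 2, 5, 8)
  deg(8) = 3 (neighbors: 5, 6, 7)

Step 2: Sum all degrees:
  2 + 2 + 3 + 1 + 3 + 4 + 4 + 3 = 22

Verification: sum of degrees = 2 * |E| = 2 * 11 = 22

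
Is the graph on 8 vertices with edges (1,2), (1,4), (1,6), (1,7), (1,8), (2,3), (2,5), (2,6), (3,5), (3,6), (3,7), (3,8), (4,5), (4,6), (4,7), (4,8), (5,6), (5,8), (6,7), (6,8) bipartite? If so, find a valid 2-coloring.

Step 1: Attempt 2-coloring using BFS:
  Start at vertex 1, assign color 0
  Color vertex 2 with color 1 (neighbor of 1)
  Color vertex 4 with color 1 (neighbor of 1)
  Color vertex 6 with color 1 (neighbor of 1)
  Color vertex 7 with color 1 (neighbor of 1)
  Color vertex 8 with color 1 (neighbor of 1)
  Color vertex 3 with color 0 (neighbor of 2)
  Color vertex 5 with color 0 (neighbor of 2)

Step 2: Conflict found! Vertices 2 and 6 are adjacent but have the same color.
This means the graph contains an odd cycle.

The graph is NOT bipartite.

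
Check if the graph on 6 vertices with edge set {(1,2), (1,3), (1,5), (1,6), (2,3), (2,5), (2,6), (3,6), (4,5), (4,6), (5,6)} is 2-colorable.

Step 1: Attempt 2-coloring using BFS:
  Start at vertex 1, assign color 0
  Color vertex 2 with color 1 (neighbor of 1)
  Color vertex 3 with color 1 (neighbor of 1)
  Color vertex 5 with color 1 (neighbor of 1)
  Color vertex 6 with color 1 (neighbor of 1)

Step 2: Conflict found! Vertices 2 and 3 are adjacent but have the same color.
This means the graph contains an odd cycle.

The graph is NOT bipartite.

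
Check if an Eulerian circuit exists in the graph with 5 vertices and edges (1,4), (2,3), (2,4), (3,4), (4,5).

Step 1: Find the degree of each vertex:
  deg(1) = 1
  deg(2) = 2
  deg(3) = 2
  deg(4) = 4
  deg(5) = 1

Step 2: Count vertices with odd degree:
  Odd-degree vertices: 1, 5 (2 total)

Step 3: Apply Euler's theorem:
  - Eulerian circuit exists iff graph is connected and all vertices have even degree
  - Eulerian path exists iff graph is connected and has 0 or 2 odd-degree vertices

Graph is connected with exactly 2 odd-degree vertices (1, 5).
Eulerian path exists (starting and ending at the odd-degree vertices), but no Eulerian circuit.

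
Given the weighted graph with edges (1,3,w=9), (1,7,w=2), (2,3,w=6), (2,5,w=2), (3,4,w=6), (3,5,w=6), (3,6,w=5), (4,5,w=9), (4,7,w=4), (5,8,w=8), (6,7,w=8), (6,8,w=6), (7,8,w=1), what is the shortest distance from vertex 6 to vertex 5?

Step 1: Build adjacency list with weights:
  1: 3(w=9), 7(w=2)
  2: 3(w=6), 5(w=2)
  3: 1(w=9), 2(w=6), 4(w=6), 5(w=6), 6(w=5)
  4: 3(w=6), 5(w=9), 7(w=4)
  5: 2(w=2), 3(w=6), 4(w=9), 8(w=8)
  6: 3(w=5), 7(w=8), 8(w=6)
  7: 1(w=2), 4(w=4), 6(w=8), 8(w=1)
  8: 5(w=8), 6(w=6), 7(w=1)

Step 2: Apply Dijkstra's algorithm from vertex 6:
  Visit vertex 6 (distance=0)
    Update dist[3] = 5
    Update dist[7] = 8
    Update dist[8] = 6
  Visit vertex 3 (distance=5)
    Update dist[1] = 14
    Update dist[2] = 11
    Update dist[4] = 11
    Update dist[5] = 11
  Visit vertex 8 (distance=6)
    Update dist[7] = 7
  Visit vertex 7 (distance=7)
    Update dist[1] = 9
  Visit vertex 1 (distance=9)
  Visit vertex 2 (distance=11)
  Visit vertex 4 (distance=11)
  Visit vertex 5 (distance=11)

Step 3: Shortest path: 6 -> 3 -> 5
Total weight: 5 + 6 = 11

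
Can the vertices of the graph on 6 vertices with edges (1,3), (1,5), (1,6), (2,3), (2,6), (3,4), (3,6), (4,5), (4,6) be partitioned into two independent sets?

Step 1: Attempt 2-coloring using BFS:
  Start at vertex 1, assign color 0
  Color vertex 3 with color 1 (neighbor of 1)
  Color vertex 5 with color 1 (neighbor of 1)
  Color vertex 6 with color 1 (neighbor of 1)
  Color vertex 2 with color 0 (neighbor of 3)
  Color vertex 4 with color 0 (neighbor of 3)

Step 2: Conflict found! Vertices 3 and 6 are adjacent but have the same color.
This means the graph contains an odd cycle.

The graph is NOT bipartite.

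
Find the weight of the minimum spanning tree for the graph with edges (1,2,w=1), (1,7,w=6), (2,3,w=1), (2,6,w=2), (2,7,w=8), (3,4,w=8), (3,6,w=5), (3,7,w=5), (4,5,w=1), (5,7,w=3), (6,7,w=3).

Apply Kruskal's algorithm (sort edges by weight, add if no cycle):

Sorted edges by weight:
  (1,2) w=1
  (2,3) w=1
  (4,5) w=1
  (2,6) w=2
  (5,7) w=3
  (6,7) w=3
  (3,7) w=5
  (3,6) w=5
  (1,7) w=6
  (2,7) w=8
  (3,4) w=8

Add edge (1,2) w=1 -- no cycle. Running total: 1
Add edge (2,3) w=1 -- no cycle. Running total: 2
Add edge (4,5) w=1 -- no cycle. Running total: 3
Add edge (2,6) w=2 -- no cycle. Running total: 5
Add edge (5,7) w=3 -- no cycle. Running total: 8
Add edge (6,7) w=3 -- no cycle. Running total: 11

MST edges: (1,2,w=1), (2,3,w=1), (4,5,w=1), (2,6,w=2), (5,7,w=3), (6,7,w=3)
Total MST weight: 1 + 1 + 1 + 2 + 3 + 3 = 11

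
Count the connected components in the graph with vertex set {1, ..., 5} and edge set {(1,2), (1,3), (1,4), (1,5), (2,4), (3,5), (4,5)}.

Step 1: Build adjacency list from edges:
  1: 2, 3, 4, 5
  2: 1, 4
  3: 1, 5
  4: 1, 2, 5
  5: 1, 3, 4

Step 2: Run BFS/DFS from vertex 1:
  Visited: {1, 2, 3, 4, 5}
  Reached 5 of 5 vertices

Step 3: All 5 vertices reached from vertex 1, so the graph is connected.
Number of connected components: 1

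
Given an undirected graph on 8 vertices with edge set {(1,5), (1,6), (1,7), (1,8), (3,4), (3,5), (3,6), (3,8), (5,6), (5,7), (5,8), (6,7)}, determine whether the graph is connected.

Step 1: Build adjacency list from edges:
  1: 5, 6, 7, 8
  2: (none)
  3: 4, 5, 6, 8
  4: 3
  5: 1, 3, 6, 7, 8
  6: 1, 3, 5, 7
  7: 1, 5, 6
  8: 1, 3, 5

Step 2: Run BFS/DFS from vertex 1:
  Visited: {1, 5, 6, 7, 8, 3, 4}
  Reached 7 of 8 vertices

Step 3: Only 7 of 8 vertices reached. Graph is disconnected.
Connected components: {1, 3, 4, 5, 6, 7, 8}, {2}
Answer: No, the graph is not connected (2 components).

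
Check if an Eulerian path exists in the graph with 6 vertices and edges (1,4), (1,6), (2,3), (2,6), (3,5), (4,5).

Step 1: Find the degree of each vertex:
  deg(1) = 2
  deg(2) = 2
  deg(3) = 2
  deg(4) = 2
  deg(5) = 2
  deg(6) = 2

Step 2: Count vertices with odd degree:
  All vertices have even degree (0 odd-degree vertices)

Step 3: Apply Euler's theorem:
  - Eulerian circuit exists iff graph is connected and all vertices have even degree
  - Eulerian path exists iff graph is connected and has 0 or 2 odd-degree vertices

Graph is connected with 0 odd-degree vertices.
Both Eulerian circuit and Eulerian path exist.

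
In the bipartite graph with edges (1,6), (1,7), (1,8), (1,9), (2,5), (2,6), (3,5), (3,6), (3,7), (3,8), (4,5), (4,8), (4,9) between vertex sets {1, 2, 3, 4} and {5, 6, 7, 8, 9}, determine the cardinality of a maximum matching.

Step 1: List the neighbors of each left vertex:
  1: 6, 7, 8, 9
  2: 5, 6
  3: 5, 6, 7, 8
  4: 5, 8, 9

Step 2: Greedily match left vertices, then look for augmenting paths:
  Match 1 -- 6
  Match 2 -- 5
  Match 3 -- 7
  Match 4 -- 8
  No augmenting path remains.

Step 3: Verify this is maximum:
  Matching size 4 = min(|L|, |R|) = min(4, 5), which is an upper bound, so this matching is maximum.

Maximum matching: {(1,6), (2,5), (3,7), (4,8)}
Size: 4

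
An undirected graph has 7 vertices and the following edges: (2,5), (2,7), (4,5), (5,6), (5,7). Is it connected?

Step 1: Build adjacency list from edges:
  1: (none)
  2: 5, 7
  3: (none)
  4: 5
  5: 2, 4, 6, 7
  6: 5
  7: 2, 5

Step 2: Run BFS/DFS from vertex 1:
  Visited: {1}
  Reached 1 of 7 vertices

Step 3: Only 1 of 7 vertices reached. Graph is disconnected.
Connected components: {1}, {2, 4, 5, 6, 7}, {3}
Answer: No, the graph is not connected (3 components).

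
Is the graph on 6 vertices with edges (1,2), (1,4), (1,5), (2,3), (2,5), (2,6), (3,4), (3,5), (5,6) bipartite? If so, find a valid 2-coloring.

Step 1: Attempt 2-coloring using BFS:
  Start at vertex 1, assign color 0
  Color vertex 2 with color 1 (neighbor of 1)
  Color vertex 4 with color 1 (neighbor of 1)
  Color vertex 5 with color 1 (neighbor of 1)
  Color vertex 3 with color 0 (neighbor of 2)

Step 2: Conflict found! Vertices 2 and 5 are adjacent but have the same color.
This means the graph contains an odd cycle.

The graph is NOT bipartite.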